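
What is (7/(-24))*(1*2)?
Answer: -7/12 ≈ -0.58333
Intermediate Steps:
(7/(-24))*(1*2) = (7*(-1/24))*2 = -7/24*2 = -7/12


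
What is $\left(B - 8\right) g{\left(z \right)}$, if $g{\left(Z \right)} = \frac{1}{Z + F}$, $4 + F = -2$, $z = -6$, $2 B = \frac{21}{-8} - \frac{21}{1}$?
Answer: $\frac{317}{192} \approx 1.651$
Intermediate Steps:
$B = - \frac{189}{16}$ ($B = \frac{\frac{21}{-8} - \frac{21}{1}}{2} = \frac{21 \left(- \frac{1}{8}\right) - 21}{2} = \frac{- \frac{21}{8} - 21}{2} = \frac{1}{2} \left(- \frac{189}{8}\right) = - \frac{189}{16} \approx -11.813$)
$F = -6$ ($F = -4 - 2 = -6$)
$g{\left(Z \right)} = \frac{1}{-6 + Z}$ ($g{\left(Z \right)} = \frac{1}{Z - 6} = \frac{1}{-6 + Z}$)
$\left(B - 8\right) g{\left(z \right)} = \frac{- \frac{189}{16} - 8}{-6 - 6} = - \frac{317}{16 \left(-12\right)} = \left(- \frac{317}{16}\right) \left(- \frac{1}{12}\right) = \frac{317}{192}$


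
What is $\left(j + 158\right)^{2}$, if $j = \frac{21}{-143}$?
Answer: $\frac{509540329}{20449} \approx 24918.0$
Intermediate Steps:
$j = - \frac{21}{143}$ ($j = 21 \left(- \frac{1}{143}\right) = - \frac{21}{143} \approx -0.14685$)
$\left(j + 158\right)^{2} = \left(- \frac{21}{143} + 158\right)^{2} = \left(\frac{22573}{143}\right)^{2} = \frac{509540329}{20449}$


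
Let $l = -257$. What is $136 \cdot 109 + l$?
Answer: $14567$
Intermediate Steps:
$136 \cdot 109 + l = 136 \cdot 109 - 257 = 14824 - 257 = 14567$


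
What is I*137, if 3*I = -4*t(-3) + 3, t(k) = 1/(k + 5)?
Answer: 137/3 ≈ 45.667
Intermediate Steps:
t(k) = 1/(5 + k)
I = ⅓ (I = (-4/(5 - 3) + 3)/3 = (-4/2 + 3)/3 = (-4*½ + 3)/3 = (-2 + 3)/3 = (⅓)*1 = ⅓ ≈ 0.33333)
I*137 = (⅓)*137 = 137/3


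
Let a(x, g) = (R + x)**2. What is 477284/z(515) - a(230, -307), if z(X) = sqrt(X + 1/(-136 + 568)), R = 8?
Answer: -56644 + 5727408*sqrt(667443)/222481 ≈ -35612.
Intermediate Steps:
z(X) = sqrt(1/432 + X) (z(X) = sqrt(X + 1/432) = sqrt(1/432 + X))
a(x, g) = (8 + x)**2
477284/z(515) - a(230, -307) = 477284/((sqrt(3 + 1296*515)/36)) - (8 + 230)**2 = 477284/((sqrt(3 + 667440)/36)) - 1*238**2 = 477284/((sqrt(667443)/36)) - 1*56644 = 477284*(12*sqrt(667443)/222481) - 56644 = 5727408*sqrt(667443)/222481 - 56644 = -56644 + 5727408*sqrt(667443)/222481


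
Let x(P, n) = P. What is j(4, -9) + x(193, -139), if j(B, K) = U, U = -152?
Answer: 41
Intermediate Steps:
j(B, K) = -152
j(4, -9) + x(193, -139) = -152 + 193 = 41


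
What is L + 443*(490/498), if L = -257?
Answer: 44542/249 ≈ 178.88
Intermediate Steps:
L + 443*(490/498) = -257 + 443*(490/498) = -257 + 443*(490*(1/498)) = -257 + 443*(245/249) = -257 + 108535/249 = 44542/249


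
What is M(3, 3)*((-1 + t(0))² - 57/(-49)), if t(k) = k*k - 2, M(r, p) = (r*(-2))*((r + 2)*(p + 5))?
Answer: -119520/49 ≈ -2439.2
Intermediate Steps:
M(r, p) = -2*r*(2 + r)*(5 + p) (M(r, p) = (-2*r)*((2 + r)*(5 + p)) = -2*r*(2 + r)*(5 + p))
t(k) = -2 + k² (t(k) = k² - 2 = -2 + k²)
M(3, 3)*((-1 + t(0))² - 57/(-49)) = (-2*3*(10 + 2*3 + 5*3 + 3*3))*((-1 + (-2 + 0²))² - 57/(-49)) = (-2*3*(10 + 6 + 15 + 9))*((-1 + (-2 + 0))² - 57*(-1/49)) = (-2*3*40)*((-1 - 2)² + 57/49) = -240*((-3)² + 57/49) = -240*(9 + 57/49) = -240*498/49 = -119520/49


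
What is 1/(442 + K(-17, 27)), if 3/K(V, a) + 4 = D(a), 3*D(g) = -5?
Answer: 17/7505 ≈ 0.0022652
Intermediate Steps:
D(g) = -5/3 (D(g) = (⅓)*(-5) = -5/3)
K(V, a) = -9/17 (K(V, a) = 3/(-4 - 5/3) = 3/(-17/3) = 3*(-3/17) = -9/17)
1/(442 + K(-17, 27)) = 1/(442 - 9/17) = 1/(7505/17) = 17/7505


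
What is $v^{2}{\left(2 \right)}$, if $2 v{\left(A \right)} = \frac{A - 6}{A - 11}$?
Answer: $\frac{4}{81} \approx 0.049383$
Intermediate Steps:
$v{\left(A \right)} = \frac{-6 + A}{2 \left(-11 + A\right)}$ ($v{\left(A \right)} = \frac{\left(A - 6\right) \frac{1}{A - 11}}{2} = \frac{\left(-6 + A\right) \frac{1}{-11 + A}}{2} = \frac{\frac{1}{-11 + A} \left(-6 + A\right)}{2} = \frac{-6 + A}{2 \left(-11 + A\right)}$)
$v^{2}{\left(2 \right)} = \left(\frac{-6 + 2}{2 \left(-11 + 2\right)}\right)^{2} = \left(\frac{1}{2} \frac{1}{-9} \left(-4\right)\right)^{2} = \left(\frac{1}{2} \left(- \frac{1}{9}\right) \left(-4\right)\right)^{2} = \left(\frac{2}{9}\right)^{2} = \frac{4}{81}$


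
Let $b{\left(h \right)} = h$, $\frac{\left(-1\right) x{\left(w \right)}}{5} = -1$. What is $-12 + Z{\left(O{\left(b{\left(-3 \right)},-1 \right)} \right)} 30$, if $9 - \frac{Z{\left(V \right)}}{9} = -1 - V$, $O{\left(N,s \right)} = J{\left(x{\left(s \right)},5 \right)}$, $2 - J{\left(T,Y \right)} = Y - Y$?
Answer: $3228$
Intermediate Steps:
$x{\left(w \right)} = 5$ ($x{\left(w \right)} = \left(-5\right) \left(-1\right) = 5$)
$J{\left(T,Y \right)} = 2$ ($J{\left(T,Y \right)} = 2 - \left(Y - Y\right) = 2 - 0 = 2 + 0 = 2$)
$O{\left(N,s \right)} = 2$
$Z{\left(V \right)} = 90 + 9 V$ ($Z{\left(V \right)} = 81 - 9 \left(-1 - V\right) = 81 + \left(9 + 9 V\right) = 90 + 9 V$)
$-12 + Z{\left(O{\left(b{\left(-3 \right)},-1 \right)} \right)} 30 = -12 + \left(90 + 9 \cdot 2\right) 30 = -12 + \left(90 + 18\right) 30 = -12 + 108 \cdot 30 = -12 + 3240 = 3228$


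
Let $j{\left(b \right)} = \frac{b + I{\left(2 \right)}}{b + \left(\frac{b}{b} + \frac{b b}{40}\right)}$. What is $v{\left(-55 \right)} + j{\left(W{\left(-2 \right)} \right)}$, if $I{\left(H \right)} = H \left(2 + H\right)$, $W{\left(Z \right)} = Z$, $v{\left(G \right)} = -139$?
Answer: $- \frac{437}{3} \approx -145.67$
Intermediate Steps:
$j{\left(b \right)} = \frac{8 + b}{1 + b + \frac{b^{2}}{40}}$ ($j{\left(b \right)} = \frac{b + 2 \left(2 + 2\right)}{b + \left(\frac{b}{b} + \frac{b b}{40}\right)} = \frac{b + 2 \cdot 4}{b + \left(1 + b^{2} \cdot \frac{1}{40}\right)} = \frac{b + 8}{b + \left(1 + \frac{b^{2}}{40}\right)} = \frac{8 + b}{1 + b + \frac{b^{2}}{40}}$)
$v{\left(-55 \right)} + j{\left(W{\left(-2 \right)} \right)} = -139 + \frac{40 \left(8 - 2\right)}{40 + \left(-2\right)^{2} + 40 \left(-2\right)} = -139 + 40 \frac{1}{40 + 4 - 80} \cdot 6 = -139 + 40 \frac{1}{-36} \cdot 6 = -139 + 40 \left(- \frac{1}{36}\right) 6 = -139 - \frac{20}{3} = - \frac{437}{3}$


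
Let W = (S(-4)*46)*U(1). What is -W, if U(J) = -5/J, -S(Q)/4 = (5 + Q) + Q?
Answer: 2760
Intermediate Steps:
S(Q) = -20 - 8*Q (S(Q) = -4*((5 + Q) + Q) = -4*(5 + 2*Q) = -20 - 8*Q)
W = -2760 (W = ((-20 - 8*(-4))*46)*(-5/1) = ((-20 + 32)*46)*(-5*1) = (12*46)*(-5) = 552*(-5) = -2760)
-W = -1*(-2760) = 2760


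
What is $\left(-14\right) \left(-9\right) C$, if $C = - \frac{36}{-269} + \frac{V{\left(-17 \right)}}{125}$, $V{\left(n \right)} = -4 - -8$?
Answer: $\frac{702576}{33625} \approx 20.894$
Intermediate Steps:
$V{\left(n \right)} = 4$ ($V{\left(n \right)} = -4 + 8 = 4$)
$C = \frac{5576}{33625}$ ($C = - \frac{36}{-269} + \frac{4}{125} = \left(-36\right) \left(- \frac{1}{269}\right) + 4 \cdot \frac{1}{125} = \frac{36}{269} + \frac{4}{125} = \frac{5576}{33625} \approx 0.16583$)
$\left(-14\right) \left(-9\right) C = \left(-14\right) \left(-9\right) \frac{5576}{33625} = 126 \cdot \frac{5576}{33625} = \frac{702576}{33625}$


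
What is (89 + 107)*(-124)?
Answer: -24304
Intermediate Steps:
(89 + 107)*(-124) = 196*(-124) = -24304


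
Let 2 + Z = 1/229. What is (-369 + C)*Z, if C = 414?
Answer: -20565/229 ≈ -89.803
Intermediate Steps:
Z = -457/229 (Z = -2 + 1/229 = -457/229 ≈ -1.9956)
(-369 + C)*Z = (-369 + 414)*(-457/229) = 45*(-457/229) = -20565/229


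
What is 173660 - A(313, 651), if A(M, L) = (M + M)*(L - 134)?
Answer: -149982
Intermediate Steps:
A(M, L) = 2*M*(-134 + L) (A(M, L) = (2*M)*(-134 + L) = 2*M*(-134 + L))
173660 - A(313, 651) = 173660 - 2*313*(-134 + 651) = 173660 - 2*313*517 = 173660 - 1*323642 = 173660 - 323642 = -149982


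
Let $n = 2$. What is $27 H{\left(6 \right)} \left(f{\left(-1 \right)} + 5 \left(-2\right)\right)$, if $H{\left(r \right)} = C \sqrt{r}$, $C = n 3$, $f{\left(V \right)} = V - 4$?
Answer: $- 2430 \sqrt{6} \approx -5952.3$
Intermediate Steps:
$f{\left(V \right)} = -4 + V$
$C = 6$ ($C = 2 \cdot 3 = 6$)
$H{\left(r \right)} = 6 \sqrt{r}$
$27 H{\left(6 \right)} \left(f{\left(-1 \right)} + 5 \left(-2\right)\right) = 27 \cdot 6 \sqrt{6} \left(\left(-4 - 1\right) + 5 \left(-2\right)\right) = 162 \sqrt{6} \left(-5 - 10\right) = 162 \sqrt{6} \left(-15\right) = - 2430 \sqrt{6}$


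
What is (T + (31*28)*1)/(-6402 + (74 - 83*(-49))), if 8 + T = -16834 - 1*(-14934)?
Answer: 1040/2261 ≈ 0.45997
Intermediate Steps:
T = -1908 (T = -8 + (-16834 - 1*(-14934)) = -8 + (-16834 + 14934) = -8 - 1900 = -1908)
(T + (31*28)*1)/(-6402 + (74 - 83*(-49))) = (-1908 + (31*28)*1)/(-6402 + (74 - 83*(-49))) = (-1908 + 868*1)/(-6402 + (74 + 4067)) = (-1908 + 868)/(-6402 + 4141) = -1040/(-2261) = -1040*(-1/2261) = 1040/2261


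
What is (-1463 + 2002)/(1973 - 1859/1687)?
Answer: 909293/3326592 ≈ 0.27334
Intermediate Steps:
(-1463 + 2002)/(1973 - 1859/1687) = 539/(1973 - 1859*1/1687) = 539/(1973 - 1859/1687) = 539/(3326592/1687) = 539*(1687/3326592) = 909293/3326592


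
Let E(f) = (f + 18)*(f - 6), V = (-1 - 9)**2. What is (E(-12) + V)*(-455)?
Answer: 3640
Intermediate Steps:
V = 100 (V = (-10)**2 = 100)
E(f) = (-6 + f)*(18 + f) (E(f) = (18 + f)*(-6 + f) = (-6 + f)*(18 + f))
(E(-12) + V)*(-455) = ((-108 + (-12)**2 + 12*(-12)) + 100)*(-455) = ((-108 + 144 - 144) + 100)*(-455) = (-108 + 100)*(-455) = -8*(-455) = 3640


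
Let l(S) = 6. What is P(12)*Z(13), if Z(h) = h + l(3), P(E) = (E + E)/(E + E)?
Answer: 19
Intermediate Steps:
P(E) = 1 (P(E) = (2*E)/((2*E)) = (2*E)*(1/(2*E)) = 1)
Z(h) = 6 + h (Z(h) = h + 6 = 6 + h)
P(12)*Z(13) = 1*(6 + 13) = 1*19 = 19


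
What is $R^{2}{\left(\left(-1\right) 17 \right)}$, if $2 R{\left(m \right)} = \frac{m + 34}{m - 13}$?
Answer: $\frac{289}{3600} \approx 0.080278$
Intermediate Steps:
$R{\left(m \right)} = \frac{34 + m}{2 \left(-13 + m\right)}$ ($R{\left(m \right)} = \frac{\left(m + 34\right) \frac{1}{m - 13}}{2} = \frac{\left(34 + m\right) \frac{1}{-13 + m}}{2} = \frac{\frac{1}{-13 + m} \left(34 + m\right)}{2} = \frac{34 + m}{2 \left(-13 + m\right)}$)
$R^{2}{\left(\left(-1\right) 17 \right)} = \left(\frac{34 - 17}{2 \left(-13 - 17\right)}\right)^{2} = \left(\frac{1}{2} \frac{1}{-30} \cdot 17\right)^{2} = \left(\frac{1}{2} \left(- \frac{1}{30}\right) 17\right)^{2} = \left(- \frac{17}{60}\right)^{2} = \frac{289}{3600}$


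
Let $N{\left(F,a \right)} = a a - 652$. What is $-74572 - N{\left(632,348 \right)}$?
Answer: $-195024$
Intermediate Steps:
$N{\left(F,a \right)} = -652 + a^{2}$ ($N{\left(F,a \right)} = a^{2} - 652 = -652 + a^{2}$)
$-74572 - N{\left(632,348 \right)} = -74572 - \left(-652 + 348^{2}\right) = -74572 - \left(-652 + 121104\right) = -74572 - 120452 = -195024$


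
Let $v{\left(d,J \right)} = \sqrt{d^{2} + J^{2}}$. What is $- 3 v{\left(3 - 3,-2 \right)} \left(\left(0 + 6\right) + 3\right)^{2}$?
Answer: $-486$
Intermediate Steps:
$v{\left(d,J \right)} = \sqrt{J^{2} + d^{2}}$
$- 3 v{\left(3 - 3,-2 \right)} \left(\left(0 + 6\right) + 3\right)^{2} = - 3 \sqrt{\left(-2\right)^{2} + \left(3 - 3\right)^{2}} \left(\left(0 + 6\right) + 3\right)^{2} = - 3 \sqrt{4 + 0^{2}} \left(6 + 3\right)^{2} = - 3 \sqrt{4 + 0} \cdot 9^{2} = - 3 \sqrt{4} \cdot 81 = \left(-3\right) 2 \cdot 81 = \left(-6\right) 81 = -486$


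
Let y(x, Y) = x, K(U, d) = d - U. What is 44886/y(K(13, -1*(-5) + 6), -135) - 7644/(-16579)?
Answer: -372074853/16579 ≈ -22443.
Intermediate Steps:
44886/y(K(13, -1*(-5) + 6), -135) - 7644/(-16579) = 44886/((-1*(-5) + 6) - 1*13) - 7644/(-16579) = 44886/((5 + 6) - 13) - 7644*(-1/16579) = 44886/(11 - 13) + 7644/16579 = 44886/(-2) + 7644/16579 = 44886*(-½) + 7644/16579 = -22443 + 7644/16579 = -372074853/16579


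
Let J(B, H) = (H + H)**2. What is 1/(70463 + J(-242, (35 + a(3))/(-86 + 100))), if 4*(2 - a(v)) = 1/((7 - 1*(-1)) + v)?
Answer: 94864/6687049161 ≈ 1.4186e-5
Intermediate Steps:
a(v) = 2 - 1/(4*(8 + v)) (a(v) = 2 - 1/(4*((7 - 1*(-1)) + v)) = 2 - 1/(4*((7 + 1) + v)) = 2 - 1/(4*(8 + v)))
J(B, H) = 4*H**2 (J(B, H) = (2*H)**2 = 4*H**2)
1/(70463 + J(-242, (35 + a(3))/(-86 + 100))) = 1/(70463 + 4*((35 + (63 + 8*3)/(4*(8 + 3)))/(-86 + 100))**2) = 1/(70463 + 4*((35 + (1/4)*(63 + 24)/11)/14)**2) = 1/(70463 + 4*((35 + (1/4)*(1/11)*87)*(1/14))**2) = 1/(70463 + 4*((35 + 87/44)*(1/14))**2) = 1/(70463 + 4*((1627/44)*(1/14))**2) = 1/(70463 + 4*(1627/616)**2) = 1/(70463 + 4*(2647129/379456)) = 1/(70463 + 2647129/94864) = 1/(6687049161/94864) = 94864/6687049161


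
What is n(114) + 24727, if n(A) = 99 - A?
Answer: 24712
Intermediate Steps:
n(114) + 24727 = (99 - 1*114) + 24727 = (99 - 114) + 24727 = -15 + 24727 = 24712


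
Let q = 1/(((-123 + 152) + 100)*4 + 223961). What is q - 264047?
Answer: -59272478418/224477 ≈ -2.6405e+5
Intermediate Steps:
q = 1/224477 (q = 1/((29 + 100)*4 + 223961) = 1/(129*4 + 223961) = 1/(516 + 223961) = 1/224477 ≈ 4.4548e-6)
q - 264047 = 1/224477 - 264047 = -59272478418/224477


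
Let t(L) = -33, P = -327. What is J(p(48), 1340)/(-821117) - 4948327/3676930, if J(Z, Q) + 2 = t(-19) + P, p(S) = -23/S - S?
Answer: -238930845447/177599395930 ≈ -1.3453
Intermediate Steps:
p(S) = -S - 23/S
J(Z, Q) = -362 (J(Z, Q) = -2 + (-33 - 327) = -2 - 360 = -362)
J(p(48), 1340)/(-821117) - 4948327/3676930 = -362/(-821117) - 4948327/3676930 = -362*(-1/821117) - 4948327*1/3676930 = 362/821117 - 4948327/3676930 = -238930845447/177599395930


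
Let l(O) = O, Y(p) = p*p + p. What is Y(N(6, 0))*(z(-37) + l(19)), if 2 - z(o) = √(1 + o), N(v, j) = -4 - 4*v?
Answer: 15876 - 4536*I ≈ 15876.0 - 4536.0*I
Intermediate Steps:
Y(p) = p + p² (Y(p) = p² + p = p + p²)
z(o) = 2 - √(1 + o)
Y(N(6, 0))*(z(-37) + l(19)) = ((-4 - 4*6)*(1 + (-4 - 4*6)))*((2 - √(1 - 37)) + 19) = ((-4 - 24)*(1 + (-4 - 24)))*((2 - √(-36)) + 19) = (-28*(1 - 28))*((2 - 6*I) + 19) = (-28*(-27))*((2 - 6*I) + 19) = 756*(21 - 6*I) = 15876 - 4536*I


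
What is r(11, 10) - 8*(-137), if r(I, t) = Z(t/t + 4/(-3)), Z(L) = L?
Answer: 3287/3 ≈ 1095.7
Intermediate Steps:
r(I, t) = -1/3 (r(I, t) = t/t + 4/(-3) = 1 + 4*(-1/3) = 1 - 4/3 = -1/3)
r(11, 10) - 8*(-137) = -1/3 - 8*(-137) = -1/3 + 1096 = 3287/3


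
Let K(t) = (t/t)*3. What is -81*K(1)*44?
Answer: -10692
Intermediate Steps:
K(t) = 3 (K(t) = 1*3 = 3)
-81*K(1)*44 = -81*3*44 = -243*44 = -10692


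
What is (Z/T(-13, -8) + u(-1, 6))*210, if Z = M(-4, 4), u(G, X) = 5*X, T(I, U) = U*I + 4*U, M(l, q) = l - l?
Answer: 6300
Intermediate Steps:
M(l, q) = 0
T(I, U) = 4*U + I*U (T(I, U) = I*U + 4*U = 4*U + I*U)
Z = 0
(Z/T(-13, -8) + u(-1, 6))*210 = (0/((-8*(4 - 13))) + 5*6)*210 = (0/((-8*(-9))) + 30)*210 = (0/72 + 30)*210 = (0*(1/72) + 30)*210 = (0 + 30)*210 = 30*210 = 6300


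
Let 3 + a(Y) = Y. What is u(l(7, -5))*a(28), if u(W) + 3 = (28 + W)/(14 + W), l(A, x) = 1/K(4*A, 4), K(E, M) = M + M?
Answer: -2850/113 ≈ -25.221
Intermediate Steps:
K(E, M) = 2*M
l(A, x) = ⅛ (l(A, x) = 1/(2*4) = 1/8 = 1*(⅛) = ⅛)
a(Y) = -3 + Y
u(W) = -3 + (28 + W)/(14 + W)
u(l(7, -5))*a(28) = (2*(-7 - 1*⅛)/(14 + ⅛))*(-3 + 28) = (2*(-7 - ⅛)/(113/8))*25 = (2*(8/113)*(-57/8))*25 = -114/113*25 = -2850/113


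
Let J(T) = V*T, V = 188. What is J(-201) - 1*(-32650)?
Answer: -5138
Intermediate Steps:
J(T) = 188*T
J(-201) - 1*(-32650) = 188*(-201) - 1*(-32650) = -37788 + 32650 = -5138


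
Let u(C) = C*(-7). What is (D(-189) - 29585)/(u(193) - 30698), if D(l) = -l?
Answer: 29396/32049 ≈ 0.91722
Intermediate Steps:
u(C) = -7*C
(D(-189) - 29585)/(u(193) - 30698) = (-1*(-189) - 29585)/(-7*193 - 30698) = (189 - 29585)/(-1351 - 30698) = -29396/(-32049) = -29396*(-1/32049) = 29396/32049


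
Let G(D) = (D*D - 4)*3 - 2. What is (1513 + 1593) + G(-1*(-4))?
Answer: 3140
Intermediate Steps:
G(D) = -14 + 3*D**2 (G(D) = (D**2 - 4)*3 - 2 = (-4 + D**2)*3 - 2 = (-12 + 3*D**2) - 2 = -14 + 3*D**2)
(1513 + 1593) + G(-1*(-4)) = (1513 + 1593) + (-14 + 3*(-1*(-4))**2) = 3106 + (-14 + 3*4**2) = 3106 + (-14 + 3*16) = 3106 + (-14 + 48) = 3106 + 34 = 3140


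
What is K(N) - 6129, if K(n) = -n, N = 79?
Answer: -6208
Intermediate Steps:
K(N) - 6129 = -1*79 - 6129 = -79 - 6129 = -6208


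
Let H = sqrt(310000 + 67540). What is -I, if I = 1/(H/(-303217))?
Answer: 303217*sqrt(94385)/188770 ≈ 493.48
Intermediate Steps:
H = 2*sqrt(94385) (H = sqrt(377540) = 2*sqrt(94385) ≈ 614.44)
I = -303217*sqrt(94385)/188770 (I = 1/((2*sqrt(94385))/(-303217)) = 1/((2*sqrt(94385))*(-1/303217)) = 1/(-2*sqrt(94385)/303217) = -303217*sqrt(94385)/188770 ≈ -493.48)
-I = -(-303217)*sqrt(94385)/188770 = 303217*sqrt(94385)/188770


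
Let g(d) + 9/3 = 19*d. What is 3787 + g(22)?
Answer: 4202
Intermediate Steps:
g(d) = -3 + 19*d
3787 + g(22) = 3787 + (-3 + 19*22) = 3787 + (-3 + 418) = 3787 + 415 = 4202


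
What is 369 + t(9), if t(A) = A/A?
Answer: 370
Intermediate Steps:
t(A) = 1
369 + t(9) = 369 + 1 = 370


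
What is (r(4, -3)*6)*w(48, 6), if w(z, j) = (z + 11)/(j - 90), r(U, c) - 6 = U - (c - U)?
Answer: -1003/14 ≈ -71.643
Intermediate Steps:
r(U, c) = 6 - c + 2*U (r(U, c) = 6 + (U - (c - U)) = 6 + (U + (U - c)) = 6 + (-c + 2*U) = 6 - c + 2*U)
w(z, j) = (11 + z)/(-90 + j)
(r(4, -3)*6)*w(48, 6) = ((6 - 1*(-3) + 2*4)*6)*((11 + 48)/(-90 + 6)) = ((6 + 3 + 8)*6)*(59/(-84)) = (17*6)*(-1/84*59) = 102*(-59/84) = -1003/14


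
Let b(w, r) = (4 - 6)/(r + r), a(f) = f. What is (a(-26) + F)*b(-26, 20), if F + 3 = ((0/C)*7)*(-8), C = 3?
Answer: 29/20 ≈ 1.4500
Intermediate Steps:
b(w, r) = -1/r (b(w, r) = -2*1/(2*r) = -1/r)
F = -3 (F = -3 + ((0/3)*7)*(-8) = -3 + ((0*(⅓))*7)*(-8) = -3 + (0*7)*(-8) = -3 + 0*(-8) = -3 + 0 = -3)
(a(-26) + F)*b(-26, 20) = (-26 - 3)*(-1/20) = -(-29)/20 = -29*(-1/20) = 29/20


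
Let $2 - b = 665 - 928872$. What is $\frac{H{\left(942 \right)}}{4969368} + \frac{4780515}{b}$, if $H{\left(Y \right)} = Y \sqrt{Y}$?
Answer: $\frac{1593505}{309403} + \frac{157 \sqrt{942}}{828228} \approx 5.1561$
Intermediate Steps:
$b = 928209$ ($b = 2 - \left(665 - 928872\right) = 2 - -928207 = 2 + 928207 = 928209$)
$H{\left(Y \right)} = Y^{\frac{3}{2}}$
$\frac{H{\left(942 \right)}}{4969368} + \frac{4780515}{b} = \frac{942^{\frac{3}{2}}}{4969368} + \frac{4780515}{928209} = 942 \sqrt{942} \cdot \frac{1}{4969368} + 4780515 \cdot \frac{1}{928209} = \frac{157 \sqrt{942}}{828228} + \frac{1593505}{309403} = \frac{1593505}{309403} + \frac{157 \sqrt{942}}{828228}$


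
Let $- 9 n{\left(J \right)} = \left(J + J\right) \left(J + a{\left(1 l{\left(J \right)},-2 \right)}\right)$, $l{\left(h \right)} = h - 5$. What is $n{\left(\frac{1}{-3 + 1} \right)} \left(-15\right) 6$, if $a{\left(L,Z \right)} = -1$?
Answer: $15$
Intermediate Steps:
$l{\left(h \right)} = -5 + h$
$n{\left(J \right)} = - \frac{2 J \left(-1 + J\right)}{9}$ ($n{\left(J \right)} = - \frac{\left(J + J\right) \left(J - 1\right)}{9} = - \frac{2 J \left(-1 + J\right)}{9}$)
$n{\left(\frac{1}{-3 + 1} \right)} \left(-15\right) 6 = \frac{2 \left(1 - \frac{1}{-3 + 1}\right)}{9 \left(-3 + 1\right)} \left(-15\right) 6 = \frac{2 \left(1 - \frac{1}{-2}\right)}{9 \left(-2\right)} \left(-15\right) 6 = \frac{2}{9} \left(- \frac{1}{2}\right) \left(1 - - \frac{1}{2}\right) \left(-15\right) 6 = \frac{2}{9} \left(- \frac{1}{2}\right) \left(1 + \frac{1}{2}\right) \left(-15\right) 6 = \frac{2}{9} \left(- \frac{1}{2}\right) \frac{3}{2} \left(-15\right) 6 = \left(- \frac{1}{6}\right) \left(-15\right) 6 = \frac{5}{2} \cdot 6 = 15$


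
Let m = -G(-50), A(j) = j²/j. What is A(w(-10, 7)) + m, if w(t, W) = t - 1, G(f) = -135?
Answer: 124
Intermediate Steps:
w(t, W) = -1 + t
A(j) = j
m = 135 (m = -1*(-135) = 135)
A(w(-10, 7)) + m = (-1 - 10) + 135 = -11 + 135 = 124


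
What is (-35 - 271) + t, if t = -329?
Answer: -635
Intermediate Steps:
(-35 - 271) + t = (-35 - 271) - 329 = -306 - 329 = -635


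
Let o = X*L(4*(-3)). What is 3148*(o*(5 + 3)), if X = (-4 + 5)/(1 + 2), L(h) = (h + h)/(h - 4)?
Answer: 12592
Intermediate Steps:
L(h) = 2*h/(-4 + h) (L(h) = (2*h)/(-4 + h) = 2*h/(-4 + h))
X = ⅓ (X = 1/3 = 1*(⅓) = ⅓ ≈ 0.33333)
o = ½ (o = (2*(4*(-3))/(-4 + 4*(-3)))/3 = (2*(-12)/(-4 - 12))/3 = (2*(-12)/(-16))/3 = (2*(-12)*(-1/16))/3 = (⅓)*(3/2) = ½ ≈ 0.50000)
3148*(o*(5 + 3)) = 3148*((5 + 3)/2) = 3148*((½)*8) = 3148*4 = 12592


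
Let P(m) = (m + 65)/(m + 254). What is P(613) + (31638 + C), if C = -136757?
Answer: -30379165/289 ≈ -1.0512e+5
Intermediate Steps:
P(m) = (65 + m)/(254 + m)
P(613) + (31638 + C) = (65 + 613)/(254 + 613) + (31638 - 136757) = 678/867 - 105119 = (1/867)*678 - 105119 = 226/289 - 105119 = -30379165/289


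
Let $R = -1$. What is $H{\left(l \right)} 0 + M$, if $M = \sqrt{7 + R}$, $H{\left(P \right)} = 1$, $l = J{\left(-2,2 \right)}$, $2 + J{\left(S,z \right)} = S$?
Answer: $\sqrt{6} \approx 2.4495$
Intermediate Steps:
$J{\left(S,z \right)} = -2 + S$
$l = -4$ ($l = -2 - 2 = -4$)
$M = \sqrt{6}$ ($M = \sqrt{7 - 1} = \sqrt{6} \approx 2.4495$)
$H{\left(l \right)} 0 + M = 1 \cdot 0 + \sqrt{6} = 0 + \sqrt{6} = \sqrt{6}$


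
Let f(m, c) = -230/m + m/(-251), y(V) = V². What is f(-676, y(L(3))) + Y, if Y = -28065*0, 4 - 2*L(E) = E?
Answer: 257353/84838 ≈ 3.0335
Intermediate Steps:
L(E) = 2 - E/2
f(m, c) = -230/m - m/251 (f(m, c) = -230/m + m*(-1/251) = -230/m - m/251)
Y = 0
f(-676, y(L(3))) + Y = (-230/(-676) - 1/251*(-676)) + 0 = (-230*(-1/676) + 676/251) + 0 = (115/338 + 676/251) + 0 = 257353/84838 + 0 = 257353/84838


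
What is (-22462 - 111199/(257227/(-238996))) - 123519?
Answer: -10974138483/257227 ≈ -42663.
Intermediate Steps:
(-22462 - 111199/(257227/(-238996))) - 123519 = (-22462 - 111199/(257227*(-1/238996))) - 123519 = (-22462 - 111199/(-257227/238996)) - 123519 = (-22462 - 111199*(-238996/257227)) - 123519 = (-22462 + 26576116204/257227) - 123519 = 20798283330/257227 - 123519 = -10974138483/257227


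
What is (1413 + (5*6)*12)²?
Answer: 3143529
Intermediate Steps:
(1413 + (5*6)*12)² = (1413 + 30*12)² = (1413 + 360)² = 1773² = 3143529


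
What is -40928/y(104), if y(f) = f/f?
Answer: -40928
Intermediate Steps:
y(f) = 1
-40928/y(104) = -40928/1 = -40928*1 = -40928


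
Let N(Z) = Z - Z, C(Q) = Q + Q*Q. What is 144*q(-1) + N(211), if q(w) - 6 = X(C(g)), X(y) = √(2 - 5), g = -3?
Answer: 864 + 144*I*√3 ≈ 864.0 + 249.42*I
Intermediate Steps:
C(Q) = Q + Q²
N(Z) = 0
X(y) = I*√3 (X(y) = √(-3) = I*√3)
q(w) = 6 + I*√3
144*q(-1) + N(211) = 144*(6 + I*√3) + 0 = (864 + 144*I*√3) + 0 = 864 + 144*I*√3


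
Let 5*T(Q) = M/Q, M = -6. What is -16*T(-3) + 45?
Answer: 193/5 ≈ 38.600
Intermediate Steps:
T(Q) = -6/(5*Q) (T(Q) = (-6/Q)/5 = -6/(5*Q))
-16*T(-3) + 45 = -(-96)/(5*(-3)) + 45 = -(-96)*(-1)/(5*3) + 45 = -16*2/5 + 45 = -32/5 + 45 = 193/5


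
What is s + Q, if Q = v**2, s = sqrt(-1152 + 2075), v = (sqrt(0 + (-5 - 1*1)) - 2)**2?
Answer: sqrt(923) + (2 - I*sqrt(6))**4 ≈ -61.619 + 39.192*I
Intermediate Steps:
v = (-2 + I*sqrt(6))**2 (v = (sqrt(0 + (-5 - 1)) - 2)**2 = (sqrt(0 - 6) - 2)**2 = (sqrt(-6) - 2)**2 = (I*sqrt(6) - 2)**2 = (-2 + I*sqrt(6))**2 ≈ -2.0 - 9.798*I)
s = sqrt(923) ≈ 30.381
Q = (2 - I*sqrt(6))**4 (Q = ((2 - I*sqrt(6))**2)**2 = (2 - I*sqrt(6))**4 ≈ -92.0 + 39.192*I)
s + Q = sqrt(923) + (2 - I*sqrt(6))**4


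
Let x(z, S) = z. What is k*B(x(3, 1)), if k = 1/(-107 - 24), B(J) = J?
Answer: -3/131 ≈ -0.022901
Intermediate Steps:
k = -1/131 (k = 1/(-131) = -1/131 ≈ -0.0076336)
k*B(x(3, 1)) = -1/131*3 = -3/131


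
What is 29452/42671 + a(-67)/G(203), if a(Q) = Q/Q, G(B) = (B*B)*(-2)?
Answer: 2427332265/3516858478 ≈ 0.69020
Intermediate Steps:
G(B) = -2*B² (G(B) = B²*(-2) = -2*B²)
a(Q) = 1
29452/42671 + a(-67)/G(203) = 29452/42671 + 1/(-2*203²) = 29452*(1/42671) + 1/(-2*41209) = 29452/42671 + 1/(-82418) = 29452/42671 + 1*(-1/82418) = 29452/42671 - 1/82418 = 2427332265/3516858478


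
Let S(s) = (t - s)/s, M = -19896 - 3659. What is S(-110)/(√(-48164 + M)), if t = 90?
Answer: 20*I*√71719/788909 ≈ 0.0067892*I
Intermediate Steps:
M = -23555
S(s) = (90 - s)/s
S(-110)/(√(-48164 + M)) = ((90 - 1*(-110))/(-110))/(√(-48164 - 23555)) = (-(90 + 110)/110)/(√(-71719)) = (-1/110*200)/((I*√71719)) = -(-20)*I*√71719/788909 = 20*I*√71719/788909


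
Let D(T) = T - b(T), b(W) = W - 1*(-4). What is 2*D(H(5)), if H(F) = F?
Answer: -8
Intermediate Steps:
b(W) = 4 + W (b(W) = W + 4 = 4 + W)
D(T) = -4 (D(T) = T - (4 + T) = T + (-4 - T) = -4)
2*D(H(5)) = 2*(-4) = -8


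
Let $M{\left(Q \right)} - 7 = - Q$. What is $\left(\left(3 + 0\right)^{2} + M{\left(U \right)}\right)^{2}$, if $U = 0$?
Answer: $256$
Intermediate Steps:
$M{\left(Q \right)} = 7 - Q$
$\left(\left(3 + 0\right)^{2} + M{\left(U \right)}\right)^{2} = \left(\left(3 + 0\right)^{2} + \left(7 - 0\right)\right)^{2} = \left(3^{2} + \left(7 + 0\right)\right)^{2} = \left(9 + 7\right)^{2} = 16^{2} = 256$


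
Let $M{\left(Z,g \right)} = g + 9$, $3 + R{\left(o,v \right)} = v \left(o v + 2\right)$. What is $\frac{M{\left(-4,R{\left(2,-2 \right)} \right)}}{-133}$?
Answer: $- \frac{10}{133} \approx -0.075188$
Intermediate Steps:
$R{\left(o,v \right)} = -3 + v \left(2 + o v\right)$ ($R{\left(o,v \right)} = -3 + v \left(o v + 2\right) = -3 + v \left(2 + o v\right)$)
$M{\left(Z,g \right)} = 9 + g$
$\frac{M{\left(-4,R{\left(2,-2 \right)} \right)}}{-133} = \frac{9 + \left(-3 + 2 \left(-2\right) + 2 \left(-2\right)^{2}\right)}{-133} = \left(9 - -1\right) \left(- \frac{1}{133}\right) = \left(9 + 1\right) \left(- \frac{1}{133}\right) = 10 \left(- \frac{1}{133}\right) = - \frac{10}{133}$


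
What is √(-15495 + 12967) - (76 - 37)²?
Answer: -1521 + 4*I*√158 ≈ -1521.0 + 50.279*I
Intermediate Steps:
√(-15495 + 12967) - (76 - 37)² = √(-2528) - 1*39² = 4*I*√158 - 1*1521 = 4*I*√158 - 1521 = -1521 + 4*I*√158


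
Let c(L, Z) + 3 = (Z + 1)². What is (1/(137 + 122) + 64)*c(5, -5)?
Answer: 215501/259 ≈ 832.05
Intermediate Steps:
c(L, Z) = -3 + (1 + Z)² (c(L, Z) = -3 + (Z + 1)² = -3 + (1 + Z)²)
(1/(137 + 122) + 64)*c(5, -5) = (1/(137 + 122) + 64)*(-3 + (1 - 5)²) = (1/259 + 64)*(-3 + (-4)²) = (1/259 + 64)*(-3 + 16) = (16577/259)*13 = 215501/259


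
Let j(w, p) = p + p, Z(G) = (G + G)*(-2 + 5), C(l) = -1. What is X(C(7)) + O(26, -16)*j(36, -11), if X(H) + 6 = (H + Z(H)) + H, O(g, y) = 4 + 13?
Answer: -388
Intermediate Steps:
Z(G) = 6*G (Z(G) = (2*G)*3 = 6*G)
j(w, p) = 2*p
O(g, y) = 17
X(H) = -6 + 8*H (X(H) = -6 + ((H + 6*H) + H) = -6 + (7*H + H) = -6 + 8*H)
X(C(7)) + O(26, -16)*j(36, -11) = (-6 + 8*(-1)) + 17*(2*(-11)) = (-6 - 8) + 17*(-22) = -14 - 374 = -388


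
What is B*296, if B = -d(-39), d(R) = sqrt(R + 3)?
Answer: -1776*I ≈ -1776.0*I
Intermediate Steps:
d(R) = sqrt(3 + R)
B = -6*I (B = -sqrt(3 - 39) = -sqrt(-36) = -6*I ≈ -6.0*I)
B*296 = -6*I*296 = -1776*I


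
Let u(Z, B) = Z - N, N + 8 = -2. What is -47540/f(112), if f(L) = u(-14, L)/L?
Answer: 1331120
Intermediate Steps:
N = -10 (N = -8 - 2 = -10)
u(Z, B) = 10 + Z (u(Z, B) = Z - 1*(-10) = Z + 10 = 10 + Z)
f(L) = -4/L (f(L) = (10 - 14)/L = -4/L)
-47540/f(112) = -47540/((-4/112)) = -47540/((-4*1/112)) = -47540/(-1/28) = -47540*(-28) = 1331120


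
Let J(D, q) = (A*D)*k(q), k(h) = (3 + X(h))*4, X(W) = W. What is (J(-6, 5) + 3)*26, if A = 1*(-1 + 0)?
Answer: 5070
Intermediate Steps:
A = -1 (A = 1*(-1) = -1)
k(h) = 12 + 4*h (k(h) = (3 + h)*4 = 12 + 4*h)
J(D, q) = -D*(12 + 4*q) (J(D, q) = (-D)*(12 + 4*q) = -D*(12 + 4*q))
(J(-6, 5) + 3)*26 = (-4*(-6)*(3 + 5) + 3)*26 = (-4*(-6)*8 + 3)*26 = (192 + 3)*26 = 195*26 = 5070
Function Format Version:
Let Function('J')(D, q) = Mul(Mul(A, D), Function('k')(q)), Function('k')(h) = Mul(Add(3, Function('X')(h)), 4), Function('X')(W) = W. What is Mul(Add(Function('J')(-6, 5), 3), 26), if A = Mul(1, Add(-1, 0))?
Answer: 5070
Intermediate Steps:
A = -1 (A = Mul(1, -1) = -1)
Function('k')(h) = Add(12, Mul(4, h)) (Function('k')(h) = Mul(Add(3, h), 4) = Add(12, Mul(4, h)))
Function('J')(D, q) = Mul(-1, D, Add(12, Mul(4, q))) (Function('J')(D, q) = Mul(Mul(-1, D), Add(12, Mul(4, q))) = Mul(-1, D, Add(12, Mul(4, q))))
Mul(Add(Function('J')(-6, 5), 3), 26) = Mul(Add(Mul(-4, -6, Add(3, 5)), 3), 26) = Mul(Add(Mul(-4, -6, 8), 3), 26) = Mul(Add(192, 3), 26) = Mul(195, 26) = 5070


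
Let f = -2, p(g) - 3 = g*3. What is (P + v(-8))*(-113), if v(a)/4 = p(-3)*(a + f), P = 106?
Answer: -39098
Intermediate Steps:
p(g) = 3 + 3*g (p(g) = 3 + g*3 = 3 + 3*g)
v(a) = 48 - 24*a (v(a) = 4*((3 + 3*(-3))*(a - 2)) = 4*((3 - 9)*(-2 + a)) = 4*(-6*(-2 + a)) = 4*(12 - 6*a) = 48 - 24*a)
(P + v(-8))*(-113) = (106 + (48 - 24*(-8)))*(-113) = (106 + (48 + 192))*(-113) = (106 + 240)*(-113) = 346*(-113) = -39098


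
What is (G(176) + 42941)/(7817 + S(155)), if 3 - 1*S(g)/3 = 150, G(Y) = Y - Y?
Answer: 42941/7376 ≈ 5.8217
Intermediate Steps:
G(Y) = 0
S(g) = -441 (S(g) = 9 - 3*150 = 9 - 450 = -441)
(G(176) + 42941)/(7817 + S(155)) = (0 + 42941)/(7817 - 441) = 42941/7376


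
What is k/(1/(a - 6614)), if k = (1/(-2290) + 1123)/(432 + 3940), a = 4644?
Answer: -506618793/1001188 ≈ -506.02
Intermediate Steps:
k = 2571669/10011880 (k = (-1/2290 + 1123)/4372 = (2571669/2290)*(1/4372) = 2571669/10011880 ≈ 0.25686)
k/(1/(a - 6614)) = 2571669/(10011880*(1/(4644 - 6614))) = 2571669/(10011880*(1/(-1970))) = 2571669/(10011880*(-1/1970)) = (2571669/10011880)*(-1970) = -506618793/1001188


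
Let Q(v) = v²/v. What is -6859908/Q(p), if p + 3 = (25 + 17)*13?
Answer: -2286636/181 ≈ -12633.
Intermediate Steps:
p = 543 (p = -3 + (25 + 17)*13 = -3 + 42*13 = -3 + 546 = 543)
Q(v) = v
-6859908/Q(p) = -6859908/543 = -6859908*1/543 = -2286636/181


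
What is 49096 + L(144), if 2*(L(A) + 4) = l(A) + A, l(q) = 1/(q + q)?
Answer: 28318465/576 ≈ 49164.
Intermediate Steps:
l(q) = 1/(2*q)
L(A) = -4 + A/2 + 1/(4*A) (L(A) = -4 + (1/(2*A) + A)/2 = -4 + (A + 1/(2*A))/2 = -4 + (A/2 + 1/(4*A)) = -4 + A/2 + 1/(4*A))
49096 + L(144) = 49096 + (-4 + (½)*144 + (¼)/144) = 49096 + (-4 + 72 + (¼)*(1/144)) = 49096 + (-4 + 72 + 1/576) = 49096 + 39169/576 = 28318465/576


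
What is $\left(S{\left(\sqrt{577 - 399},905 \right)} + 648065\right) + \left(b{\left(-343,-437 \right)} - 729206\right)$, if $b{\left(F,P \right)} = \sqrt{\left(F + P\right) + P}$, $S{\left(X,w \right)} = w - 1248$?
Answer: $-81484 + i \sqrt{1217} \approx -81484.0 + 34.885 i$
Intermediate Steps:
$S{\left(X,w \right)} = -1248 + w$
$b{\left(F,P \right)} = \sqrt{F + 2 P}$
$\left(S{\left(\sqrt{577 - 399},905 \right)} + 648065\right) + \left(b{\left(-343,-437 \right)} - 729206\right) = \left(\left(-1248 + 905\right) + 648065\right) + \left(\sqrt{-343 + 2 \left(-437\right)} - 729206\right) = \left(-343 + 648065\right) - \left(729206 - \sqrt{-343 - 874}\right) = 647722 - \left(729206 - \sqrt{-1217}\right) = 647722 - \left(729206 - i \sqrt{1217}\right) = -81484 + i \sqrt{1217}$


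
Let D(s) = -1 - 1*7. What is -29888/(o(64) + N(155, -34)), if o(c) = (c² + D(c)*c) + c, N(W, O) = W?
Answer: -29888/3803 ≈ -7.8591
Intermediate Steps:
D(s) = -8 (D(s) = -1 - 7 = -8)
o(c) = c² - 7*c (o(c) = (c² - 8*c) + c = c² - 7*c)
-29888/(o(64) + N(155, -34)) = -29888/(64*(-7 + 64) + 155) = -29888/(64*57 + 155) = -29888/(3648 + 155) = -29888/3803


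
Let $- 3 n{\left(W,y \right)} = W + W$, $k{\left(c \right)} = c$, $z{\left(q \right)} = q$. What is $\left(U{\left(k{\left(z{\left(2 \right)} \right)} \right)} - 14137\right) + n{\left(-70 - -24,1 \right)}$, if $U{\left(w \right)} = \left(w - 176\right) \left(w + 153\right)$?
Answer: $- \frac{123229}{3} \approx -41076.0$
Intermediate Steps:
$U{\left(w \right)} = \left(-176 + w\right) \left(153 + w\right)$
$n{\left(W,y \right)} = - \frac{2 W}{3}$ ($n{\left(W,y \right)} = - \frac{W + W}{3} = - \frac{2 W}{3}$)
$\left(U{\left(k{\left(z{\left(2 \right)} \right)} \right)} - 14137\right) + n{\left(-70 - -24,1 \right)} = \left(\left(-26928 + 2^{2} - 46\right) - 14137\right) - \frac{2 \left(-70 - -24\right)}{3} = \left(\left(-26928 + 4 - 46\right) - 14137\right) - \frac{2 \left(-70 + 24\right)}{3} = \left(-26970 - 14137\right) - - \frac{92}{3} = -41107 + \frac{92}{3} = - \frac{123229}{3}$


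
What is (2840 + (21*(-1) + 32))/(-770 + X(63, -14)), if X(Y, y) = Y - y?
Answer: -2851/693 ≈ -4.1140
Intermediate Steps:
(2840 + (21*(-1) + 32))/(-770 + X(63, -14)) = (2840 + (21*(-1) + 32))/(-770 + (63 - 1*(-14))) = (2840 + (-21 + 32))/(-770 + (63 + 14)) = (2840 + 11)/(-770 + 77) = 2851/(-693) = 2851*(-1/693) = -2851/693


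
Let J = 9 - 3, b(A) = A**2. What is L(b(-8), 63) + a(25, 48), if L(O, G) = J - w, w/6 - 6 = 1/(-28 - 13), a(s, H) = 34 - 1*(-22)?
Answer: 1072/41 ≈ 26.146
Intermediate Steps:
a(s, H) = 56 (a(s, H) = 34 + 22 = 56)
J = 6
w = 1470/41 (w = 36 + 6/(-28 - 13) = 36 + 6/(-41) = 36 + 6*(-1/41) = 36 - 6/41 = 1470/41 ≈ 35.854)
L(O, G) = -1224/41 (L(O, G) = 6 - 1*1470/41 = 6 - 1470/41 = -1224/41)
L(b(-8), 63) + a(25, 48) = -1224/41 + 56 = 1072/41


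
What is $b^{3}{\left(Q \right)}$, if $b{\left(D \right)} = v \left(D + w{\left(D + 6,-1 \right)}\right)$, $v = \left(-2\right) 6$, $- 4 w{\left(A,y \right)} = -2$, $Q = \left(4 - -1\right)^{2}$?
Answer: $-28652616$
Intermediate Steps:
$Q = 25$ ($Q = \left(4 + 1\right)^{2} = 5^{2} = 25$)
$w{\left(A,y \right)} = \frac{1}{2}$ ($w{\left(A,y \right)} = \left(- \frac{1}{4}\right) \left(-2\right) = \frac{1}{2}$)
$v = -12$
$b{\left(D \right)} = -6 - 12 D$ ($b{\left(D \right)} = - 12 \left(D + \frac{1}{2}\right) = - 12 \left(\frac{1}{2} + D\right) = -6 - 12 D$)
$b^{3}{\left(Q \right)} = \left(-6 - 300\right)^{3} = \left(-306\right)^{3} = -28652616$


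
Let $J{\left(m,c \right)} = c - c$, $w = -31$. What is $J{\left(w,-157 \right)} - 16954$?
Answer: $-16954$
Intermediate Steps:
$J{\left(m,c \right)} = 0$
$J{\left(w,-157 \right)} - 16954 = 0 - 16954 = -16954$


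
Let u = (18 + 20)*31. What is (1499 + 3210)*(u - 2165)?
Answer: -4647783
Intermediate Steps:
u = 1178 (u = 38*31 = 1178)
(1499 + 3210)*(u - 2165) = (1499 + 3210)*(1178 - 2165) = 4709*(-987) = -4647783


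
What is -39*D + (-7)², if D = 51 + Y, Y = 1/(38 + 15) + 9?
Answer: -121462/53 ≈ -2291.7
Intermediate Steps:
Y = 478/53 (Y = 1/53 + 9 = 478/53 ≈ 9.0189)
D = 3181/53 (D = 51 + 478/53 = 3181/53 ≈ 60.019)
-39*D + (-7)² = -39*3181/53 + (-7)² = -124059/53 + 49 = -121462/53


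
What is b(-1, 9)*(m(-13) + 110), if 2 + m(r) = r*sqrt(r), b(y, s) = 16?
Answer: 1728 - 208*I*sqrt(13) ≈ 1728.0 - 749.96*I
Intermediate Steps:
m(r) = -2 + r**(3/2) (m(r) = -2 + r*sqrt(r) = -2 + r**(3/2))
b(-1, 9)*(m(-13) + 110) = 16*((-2 + (-13)**(3/2)) + 110) = 16*((-2 - 13*I*sqrt(13)) + 110) = 16*(108 - 13*I*sqrt(13)) = 1728 - 208*I*sqrt(13)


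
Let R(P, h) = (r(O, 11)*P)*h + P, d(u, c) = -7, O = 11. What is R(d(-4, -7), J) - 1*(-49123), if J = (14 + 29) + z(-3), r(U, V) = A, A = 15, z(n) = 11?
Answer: 43446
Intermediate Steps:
r(U, V) = 15
J = 54 (J = (14 + 29) + 11 = 43 + 11 = 54)
R(P, h) = P + 15*P*h (R(P, h) = (15*P)*h + P = 15*P*h + P = P + 15*P*h)
R(d(-4, -7), J) - 1*(-49123) = -7*(1 + 15*54) - 1*(-49123) = -7*(1 + 810) + 49123 = -7*811 + 49123 = -5677 + 49123 = 43446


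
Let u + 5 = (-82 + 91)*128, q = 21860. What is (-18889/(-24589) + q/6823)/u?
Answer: 666395187/192433046809 ≈ 0.0034630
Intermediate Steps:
u = 1147 (u = -5 + (-82 + 91)*128 = -5 + 9*128 = -5 + 1152 = 1147)
(-18889/(-24589) + q/6823)/u = (-18889/(-24589) + 21860/6823)/1147 = (-18889*(-1/24589) + 21860*(1/6823))*(1/1147) = (18889/24589 + 21860/6823)*(1/1147) = (666395187/167770747)*(1/1147) = 666395187/192433046809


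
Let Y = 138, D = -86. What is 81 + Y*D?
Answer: -11787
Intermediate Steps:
81 + Y*D = 81 + 138*(-86) = 81 - 11868 = -11787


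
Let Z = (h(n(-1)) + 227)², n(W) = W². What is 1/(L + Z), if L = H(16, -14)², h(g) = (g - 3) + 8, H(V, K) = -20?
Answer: 1/54689 ≈ 1.8285e-5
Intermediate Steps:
h(g) = 5 + g (h(g) = (-3 + g) + 8 = 5 + g)
L = 400 (L = (-20)² = 400)
Z = 54289 (Z = ((5 + (-1)²) + 227)² = ((5 + 1) + 227)² = (6 + 227)² = 233² = 54289)
1/(L + Z) = 1/(400 + 54289) = 1/54689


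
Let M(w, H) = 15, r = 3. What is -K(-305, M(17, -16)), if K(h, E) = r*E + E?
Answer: -60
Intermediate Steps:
K(h, E) = 4*E (K(h, E) = 3*E + E = 4*E)
-K(-305, M(17, -16)) = -4*15 = -1*60 = -60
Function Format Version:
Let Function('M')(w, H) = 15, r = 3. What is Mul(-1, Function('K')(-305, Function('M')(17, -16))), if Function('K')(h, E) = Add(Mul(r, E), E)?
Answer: -60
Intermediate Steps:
Function('K')(h, E) = Mul(4, E) (Function('K')(h, E) = Add(Mul(3, E), E) = Mul(4, E))
Mul(-1, Function('K')(-305, Function('M')(17, -16))) = Mul(-1, Mul(4, 15)) = Mul(-1, 60) = -60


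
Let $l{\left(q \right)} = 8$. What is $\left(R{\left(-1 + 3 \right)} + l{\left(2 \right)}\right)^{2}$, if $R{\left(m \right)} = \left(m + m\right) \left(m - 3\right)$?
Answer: $16$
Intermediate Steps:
$R{\left(m \right)} = 2 m \left(-3 + m\right)$
$\left(R{\left(-1 + 3 \right)} + l{\left(2 \right)}\right)^{2} = \left(2 \left(-1 + 3\right) \left(-3 + \left(-1 + 3\right)\right) + 8\right)^{2} = \left(2 \cdot 2 \left(-3 + 2\right) + 8\right)^{2} = \left(2 \cdot 2 \left(-1\right) + 8\right)^{2} = \left(-4 + 8\right)^{2} = 4^{2} = 16$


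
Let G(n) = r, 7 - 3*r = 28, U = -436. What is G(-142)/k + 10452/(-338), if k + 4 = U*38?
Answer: -6661853/215436 ≈ -30.923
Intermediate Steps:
r = -7 (r = 7/3 - 1/3*28 = 7/3 - 28/3 = -7)
G(n) = -7
k = -16572 (k = -4 - 436*38 = -4 - 16568 = -16572)
G(-142)/k + 10452/(-338) = -7/(-16572) + 10452/(-338) = -7*(-1/16572) + 10452*(-1/338) = 7/16572 - 402/13 = -6661853/215436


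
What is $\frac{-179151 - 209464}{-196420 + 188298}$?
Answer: $\frac{388615}{8122} \approx 47.847$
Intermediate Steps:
$\frac{-179151 - 209464}{-196420 + 188298} = - \frac{388615}{-8122} = \left(-388615\right) \left(- \frac{1}{8122}\right) = \frac{388615}{8122}$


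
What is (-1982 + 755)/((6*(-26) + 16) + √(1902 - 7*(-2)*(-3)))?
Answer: 8589/887 + 1227*√465/8870 ≈ 12.666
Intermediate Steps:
(-1982 + 755)/((6*(-26) + 16) + √(1902 - 7*(-2)*(-3))) = -1227/((-156 + 16) + √(1902 + 14*(-3))) = -1227/(-140 + √(1902 - 42)) = -1227/(-140 + √1860) = -1227/(-140 + 2*√465)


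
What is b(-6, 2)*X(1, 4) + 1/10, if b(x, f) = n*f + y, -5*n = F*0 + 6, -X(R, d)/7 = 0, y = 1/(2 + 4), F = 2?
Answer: ⅒ ≈ 0.10000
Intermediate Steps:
y = ⅙ (y = 1/6 = ⅙ ≈ 0.16667)
X(R, d) = 0 (X(R, d) = -7*0 = 0)
n = -6/5 (n = -(2*0 + 6)/5 = -(0 + 6)/5 = -⅕*6 = -6/5 ≈ -1.2000)
b(x, f) = ⅙ - 6*f/5 (b(x, f) = -6*f/5 + ⅙ = ⅙ - 6*f/5)
b(-6, 2)*X(1, 4) + 1/10 = (⅙ - 6/5*2)*0 + 1/10 = (⅙ - 12/5)*0 + ⅒ = -67/30*0 + ⅒ = 0 + ⅒ = ⅒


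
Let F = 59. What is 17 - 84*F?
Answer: -4939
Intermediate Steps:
17 - 84*F = 17 - 84*59 = 17 - 4956 = -4939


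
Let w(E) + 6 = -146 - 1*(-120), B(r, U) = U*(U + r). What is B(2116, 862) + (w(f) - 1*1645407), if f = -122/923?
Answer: 921597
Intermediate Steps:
f = -122/923 (f = -122*1/923 = -122/923 ≈ -0.13218)
w(E) = -32 (w(E) = -6 + (-146 - 1*(-120)) = -6 + (-146 + 120) = -6 - 26 = -32)
B(2116, 862) + (w(f) - 1*1645407) = 862*(862 + 2116) + (-32 - 1*1645407) = 862*2978 + (-32 - 1645407) = 2567036 - 1645439 = 921597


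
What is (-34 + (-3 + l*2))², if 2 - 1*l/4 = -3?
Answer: 9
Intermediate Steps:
l = 20 (l = 8 - 4*(-3) = 8 + 12 = 20)
(-34 + (-3 + l*2))² = (-34 + (-3 + 20*2))² = (-34 + (-3 + 40))² = (-34 + 37)² = 3² = 9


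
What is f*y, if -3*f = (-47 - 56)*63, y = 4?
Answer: 8652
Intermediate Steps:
f = 2163 (f = -(-47 - 56)*63/3 = -(-103)*63/3 = -⅓*(-6489) = 2163)
f*y = 2163*4 = 8652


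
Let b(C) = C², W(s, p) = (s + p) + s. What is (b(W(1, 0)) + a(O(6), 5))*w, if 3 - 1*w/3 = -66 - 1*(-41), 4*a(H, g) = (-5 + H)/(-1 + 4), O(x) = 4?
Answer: 329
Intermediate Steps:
W(s, p) = p + 2*s (W(s, p) = (p + s) + s = p + 2*s)
a(H, g) = -5/12 + H/12 (a(H, g) = ((-5 + H)/(-1 + 4))/4 = ((-5 + H)/3)/4 = ((-5 + H)*(⅓))/4 = (-5/3 + H/3)/4 = -5/12 + H/12)
w = 84 (w = 9 - 3*(-66 - 1*(-41)) = 9 - 3*(-66 + 41) = 9 - 3*(-25) = 9 + 75 = 84)
(b(W(1, 0)) + a(O(6), 5))*w = ((0 + 2*1)² + (-5/12 + (1/12)*4))*84 = ((0 + 2)² + (-5/12 + ⅓))*84 = (2² - 1/12)*84 = (4 - 1/12)*84 = (47/12)*84 = 329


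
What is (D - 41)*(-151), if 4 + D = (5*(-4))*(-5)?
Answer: -8305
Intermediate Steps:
D = 96 (D = -4 + (5*(-4))*(-5) = -4 - 20*(-5) = -4 + 100 = 96)
(D - 41)*(-151) = (96 - 41)*(-151) = 55*(-151) = -8305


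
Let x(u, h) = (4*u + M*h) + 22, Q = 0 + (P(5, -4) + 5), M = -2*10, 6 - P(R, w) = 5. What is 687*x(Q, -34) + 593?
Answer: 499355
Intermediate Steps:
P(R, w) = 1 (P(R, w) = 6 - 1*5 = 6 - 5 = 1)
M = -20
Q = 6 (Q = 0 + (1 + 5) = 0 + 6 = 6)
x(u, h) = 22 - 20*h + 4*u (x(u, h) = (4*u - 20*h) + 22 = (-20*h + 4*u) + 22 = 22 - 20*h + 4*u)
687*x(Q, -34) + 593 = 687*(22 - 20*(-34) + 4*6) + 593 = 687*(22 + 680 + 24) + 593 = 687*726 + 593 = 498762 + 593 = 499355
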